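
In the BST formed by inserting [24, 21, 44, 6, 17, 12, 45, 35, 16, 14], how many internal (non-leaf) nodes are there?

Tree built from: [24, 21, 44, 6, 17, 12, 45, 35, 16, 14]
Tree (level-order array): [24, 21, 44, 6, None, 35, 45, None, 17, None, None, None, None, 12, None, None, 16, 14]
Rule: An internal node has at least one child.
Per-node child counts:
  node 24: 2 child(ren)
  node 21: 1 child(ren)
  node 6: 1 child(ren)
  node 17: 1 child(ren)
  node 12: 1 child(ren)
  node 16: 1 child(ren)
  node 14: 0 child(ren)
  node 44: 2 child(ren)
  node 35: 0 child(ren)
  node 45: 0 child(ren)
Matching nodes: [24, 21, 6, 17, 12, 16, 44]
Count of internal (non-leaf) nodes: 7


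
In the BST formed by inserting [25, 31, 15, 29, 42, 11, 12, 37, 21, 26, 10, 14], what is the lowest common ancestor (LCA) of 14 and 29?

Tree insertion order: [25, 31, 15, 29, 42, 11, 12, 37, 21, 26, 10, 14]
Tree (level-order array): [25, 15, 31, 11, 21, 29, 42, 10, 12, None, None, 26, None, 37, None, None, None, None, 14]
In a BST, the LCA of p=14, q=29 is the first node v on the
root-to-leaf path with p <= v <= q (go left if both < v, right if both > v).
Walk from root:
  at 25: 14 <= 25 <= 29, this is the LCA
LCA = 25


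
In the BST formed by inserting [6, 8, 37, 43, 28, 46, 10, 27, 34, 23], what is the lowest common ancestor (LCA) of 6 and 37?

Tree insertion order: [6, 8, 37, 43, 28, 46, 10, 27, 34, 23]
Tree (level-order array): [6, None, 8, None, 37, 28, 43, 10, 34, None, 46, None, 27, None, None, None, None, 23]
In a BST, the LCA of p=6, q=37 is the first node v on the
root-to-leaf path with p <= v <= q (go left if both < v, right if both > v).
Walk from root:
  at 6: 6 <= 6 <= 37, this is the LCA
LCA = 6


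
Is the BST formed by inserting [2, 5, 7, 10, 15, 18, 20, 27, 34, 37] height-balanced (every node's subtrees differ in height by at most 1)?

Tree (level-order array): [2, None, 5, None, 7, None, 10, None, 15, None, 18, None, 20, None, 27, None, 34, None, 37]
Definition: a tree is height-balanced if, at every node, |h(left) - h(right)| <= 1 (empty subtree has height -1).
Bottom-up per-node check:
  node 37: h_left=-1, h_right=-1, diff=0 [OK], height=0
  node 34: h_left=-1, h_right=0, diff=1 [OK], height=1
  node 27: h_left=-1, h_right=1, diff=2 [FAIL (|-1-1|=2 > 1)], height=2
  node 20: h_left=-1, h_right=2, diff=3 [FAIL (|-1-2|=3 > 1)], height=3
  node 18: h_left=-1, h_right=3, diff=4 [FAIL (|-1-3|=4 > 1)], height=4
  node 15: h_left=-1, h_right=4, diff=5 [FAIL (|-1-4|=5 > 1)], height=5
  node 10: h_left=-1, h_right=5, diff=6 [FAIL (|-1-5|=6 > 1)], height=6
  node 7: h_left=-1, h_right=6, diff=7 [FAIL (|-1-6|=7 > 1)], height=7
  node 5: h_left=-1, h_right=7, diff=8 [FAIL (|-1-7|=8 > 1)], height=8
  node 2: h_left=-1, h_right=8, diff=9 [FAIL (|-1-8|=9 > 1)], height=9
Node 27 violates the condition: |-1 - 1| = 2 > 1.
Result: Not balanced


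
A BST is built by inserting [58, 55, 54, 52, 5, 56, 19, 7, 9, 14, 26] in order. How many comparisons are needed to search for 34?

Search path for 34: 58 -> 55 -> 54 -> 52 -> 5 -> 19 -> 26
Found: False
Comparisons: 7


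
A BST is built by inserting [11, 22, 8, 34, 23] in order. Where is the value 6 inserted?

Starting tree (level order): [11, 8, 22, None, None, None, 34, 23]
Insertion path: 11 -> 8
Result: insert 6 as left child of 8
Final tree (level order): [11, 8, 22, 6, None, None, 34, None, None, 23]


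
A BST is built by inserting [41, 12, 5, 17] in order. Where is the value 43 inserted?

Starting tree (level order): [41, 12, None, 5, 17]
Insertion path: 41
Result: insert 43 as right child of 41
Final tree (level order): [41, 12, 43, 5, 17]


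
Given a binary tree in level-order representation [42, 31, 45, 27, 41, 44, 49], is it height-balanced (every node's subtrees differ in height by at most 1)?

Tree (level-order array): [42, 31, 45, 27, 41, 44, 49]
Definition: a tree is height-balanced if, at every node, |h(left) - h(right)| <= 1 (empty subtree has height -1).
Bottom-up per-node check:
  node 27: h_left=-1, h_right=-1, diff=0 [OK], height=0
  node 41: h_left=-1, h_right=-1, diff=0 [OK], height=0
  node 31: h_left=0, h_right=0, diff=0 [OK], height=1
  node 44: h_left=-1, h_right=-1, diff=0 [OK], height=0
  node 49: h_left=-1, h_right=-1, diff=0 [OK], height=0
  node 45: h_left=0, h_right=0, diff=0 [OK], height=1
  node 42: h_left=1, h_right=1, diff=0 [OK], height=2
All nodes satisfy the balance condition.
Result: Balanced


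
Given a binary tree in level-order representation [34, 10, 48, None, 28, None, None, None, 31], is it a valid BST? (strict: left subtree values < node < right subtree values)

Level-order array: [34, 10, 48, None, 28, None, None, None, 31]
Validate using subtree bounds (lo, hi): at each node, require lo < value < hi,
then recurse left with hi=value and right with lo=value.
Preorder trace (stopping at first violation):
  at node 34 with bounds (-inf, +inf): OK
  at node 10 with bounds (-inf, 34): OK
  at node 28 with bounds (10, 34): OK
  at node 31 with bounds (28, 34): OK
  at node 48 with bounds (34, +inf): OK
No violation found at any node.
Result: Valid BST


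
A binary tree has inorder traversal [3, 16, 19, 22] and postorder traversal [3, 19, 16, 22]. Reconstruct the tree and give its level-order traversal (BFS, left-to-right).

Inorder:   [3, 16, 19, 22]
Postorder: [3, 19, 16, 22]
Algorithm: postorder visits root last, so walk postorder right-to-left;
each value is the root of the current inorder slice — split it at that
value, recurse on the right subtree first, then the left.
Recursive splits:
  root=22; inorder splits into left=[3, 16, 19], right=[]
  root=16; inorder splits into left=[3], right=[19]
  root=19; inorder splits into left=[], right=[]
  root=3; inorder splits into left=[], right=[]
Reconstructed level-order: [22, 16, 3, 19]


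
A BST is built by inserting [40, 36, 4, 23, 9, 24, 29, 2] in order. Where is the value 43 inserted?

Starting tree (level order): [40, 36, None, 4, None, 2, 23, None, None, 9, 24, None, None, None, 29]
Insertion path: 40
Result: insert 43 as right child of 40
Final tree (level order): [40, 36, 43, 4, None, None, None, 2, 23, None, None, 9, 24, None, None, None, 29]


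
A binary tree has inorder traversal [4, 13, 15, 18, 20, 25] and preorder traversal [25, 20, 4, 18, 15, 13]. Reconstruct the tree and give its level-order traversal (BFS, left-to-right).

Inorder:  [4, 13, 15, 18, 20, 25]
Preorder: [25, 20, 4, 18, 15, 13]
Algorithm: preorder visits root first, so consume preorder in order;
for each root, split the current inorder slice at that value into
left-subtree inorder and right-subtree inorder, then recurse.
Recursive splits:
  root=25; inorder splits into left=[4, 13, 15, 18, 20], right=[]
  root=20; inorder splits into left=[4, 13, 15, 18], right=[]
  root=4; inorder splits into left=[], right=[13, 15, 18]
  root=18; inorder splits into left=[13, 15], right=[]
  root=15; inorder splits into left=[13], right=[]
  root=13; inorder splits into left=[], right=[]
Reconstructed level-order: [25, 20, 4, 18, 15, 13]


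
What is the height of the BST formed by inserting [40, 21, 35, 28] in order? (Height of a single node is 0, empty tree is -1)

Insertion order: [40, 21, 35, 28]
Tree (level-order array): [40, 21, None, None, 35, 28]
Compute height bottom-up (empty subtree = -1):
  height(28) = 1 + max(-1, -1) = 0
  height(35) = 1 + max(0, -1) = 1
  height(21) = 1 + max(-1, 1) = 2
  height(40) = 1 + max(2, -1) = 3
Height = 3


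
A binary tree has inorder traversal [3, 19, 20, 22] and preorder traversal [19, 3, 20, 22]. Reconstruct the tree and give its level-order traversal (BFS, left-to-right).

Inorder:  [3, 19, 20, 22]
Preorder: [19, 3, 20, 22]
Algorithm: preorder visits root first, so consume preorder in order;
for each root, split the current inorder slice at that value into
left-subtree inorder and right-subtree inorder, then recurse.
Recursive splits:
  root=19; inorder splits into left=[3], right=[20, 22]
  root=3; inorder splits into left=[], right=[]
  root=20; inorder splits into left=[], right=[22]
  root=22; inorder splits into left=[], right=[]
Reconstructed level-order: [19, 3, 20, 22]


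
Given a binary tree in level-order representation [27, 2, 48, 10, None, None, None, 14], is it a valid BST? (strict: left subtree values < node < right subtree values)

Level-order array: [27, 2, 48, 10, None, None, None, 14]
Validate using subtree bounds (lo, hi): at each node, require lo < value < hi,
then recurse left with hi=value and right with lo=value.
Preorder trace (stopping at first violation):
  at node 27 with bounds (-inf, +inf): OK
  at node 2 with bounds (-inf, 27): OK
  at node 10 with bounds (-inf, 2): VIOLATION
Node 10 violates its bound: not (-inf < 10 < 2).
Result: Not a valid BST


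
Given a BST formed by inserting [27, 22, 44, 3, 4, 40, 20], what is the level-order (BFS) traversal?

Tree insertion order: [27, 22, 44, 3, 4, 40, 20]
Tree (level-order array): [27, 22, 44, 3, None, 40, None, None, 4, None, None, None, 20]
BFS from the root, enqueuing left then right child of each popped node:
  queue [27] -> pop 27, enqueue [22, 44], visited so far: [27]
  queue [22, 44] -> pop 22, enqueue [3], visited so far: [27, 22]
  queue [44, 3] -> pop 44, enqueue [40], visited so far: [27, 22, 44]
  queue [3, 40] -> pop 3, enqueue [4], visited so far: [27, 22, 44, 3]
  queue [40, 4] -> pop 40, enqueue [none], visited so far: [27, 22, 44, 3, 40]
  queue [4] -> pop 4, enqueue [20], visited so far: [27, 22, 44, 3, 40, 4]
  queue [20] -> pop 20, enqueue [none], visited so far: [27, 22, 44, 3, 40, 4, 20]
Result: [27, 22, 44, 3, 40, 4, 20]


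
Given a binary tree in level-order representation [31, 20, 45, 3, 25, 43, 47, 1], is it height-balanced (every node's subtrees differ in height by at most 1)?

Tree (level-order array): [31, 20, 45, 3, 25, 43, 47, 1]
Definition: a tree is height-balanced if, at every node, |h(left) - h(right)| <= 1 (empty subtree has height -1).
Bottom-up per-node check:
  node 1: h_left=-1, h_right=-1, diff=0 [OK], height=0
  node 3: h_left=0, h_right=-1, diff=1 [OK], height=1
  node 25: h_left=-1, h_right=-1, diff=0 [OK], height=0
  node 20: h_left=1, h_right=0, diff=1 [OK], height=2
  node 43: h_left=-1, h_right=-1, diff=0 [OK], height=0
  node 47: h_left=-1, h_right=-1, diff=0 [OK], height=0
  node 45: h_left=0, h_right=0, diff=0 [OK], height=1
  node 31: h_left=2, h_right=1, diff=1 [OK], height=3
All nodes satisfy the balance condition.
Result: Balanced


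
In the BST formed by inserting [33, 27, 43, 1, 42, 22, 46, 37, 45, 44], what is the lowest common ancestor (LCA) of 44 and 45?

Tree insertion order: [33, 27, 43, 1, 42, 22, 46, 37, 45, 44]
Tree (level-order array): [33, 27, 43, 1, None, 42, 46, None, 22, 37, None, 45, None, None, None, None, None, 44]
In a BST, the LCA of p=44, q=45 is the first node v on the
root-to-leaf path with p <= v <= q (go left if both < v, right if both > v).
Walk from root:
  at 33: both 44 and 45 > 33, go right
  at 43: both 44 and 45 > 43, go right
  at 46: both 44 and 45 < 46, go left
  at 45: 44 <= 45 <= 45, this is the LCA
LCA = 45


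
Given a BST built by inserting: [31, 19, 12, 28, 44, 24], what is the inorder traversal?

Tree insertion order: [31, 19, 12, 28, 44, 24]
Tree (level-order array): [31, 19, 44, 12, 28, None, None, None, None, 24]
Inorder traversal: [12, 19, 24, 28, 31, 44]


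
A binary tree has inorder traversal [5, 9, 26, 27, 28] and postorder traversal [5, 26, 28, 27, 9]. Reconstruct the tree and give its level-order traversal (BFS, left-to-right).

Inorder:   [5, 9, 26, 27, 28]
Postorder: [5, 26, 28, 27, 9]
Algorithm: postorder visits root last, so walk postorder right-to-left;
each value is the root of the current inorder slice — split it at that
value, recurse on the right subtree first, then the left.
Recursive splits:
  root=9; inorder splits into left=[5], right=[26, 27, 28]
  root=27; inorder splits into left=[26], right=[28]
  root=28; inorder splits into left=[], right=[]
  root=26; inorder splits into left=[], right=[]
  root=5; inorder splits into left=[], right=[]
Reconstructed level-order: [9, 5, 27, 26, 28]


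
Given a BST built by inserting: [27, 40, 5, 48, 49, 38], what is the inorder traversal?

Tree insertion order: [27, 40, 5, 48, 49, 38]
Tree (level-order array): [27, 5, 40, None, None, 38, 48, None, None, None, 49]
Inorder traversal: [5, 27, 38, 40, 48, 49]


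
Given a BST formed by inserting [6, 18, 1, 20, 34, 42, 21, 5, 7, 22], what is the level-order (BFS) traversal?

Tree insertion order: [6, 18, 1, 20, 34, 42, 21, 5, 7, 22]
Tree (level-order array): [6, 1, 18, None, 5, 7, 20, None, None, None, None, None, 34, 21, 42, None, 22]
BFS from the root, enqueuing left then right child of each popped node:
  queue [6] -> pop 6, enqueue [1, 18], visited so far: [6]
  queue [1, 18] -> pop 1, enqueue [5], visited so far: [6, 1]
  queue [18, 5] -> pop 18, enqueue [7, 20], visited so far: [6, 1, 18]
  queue [5, 7, 20] -> pop 5, enqueue [none], visited so far: [6, 1, 18, 5]
  queue [7, 20] -> pop 7, enqueue [none], visited so far: [6, 1, 18, 5, 7]
  queue [20] -> pop 20, enqueue [34], visited so far: [6, 1, 18, 5, 7, 20]
  queue [34] -> pop 34, enqueue [21, 42], visited so far: [6, 1, 18, 5, 7, 20, 34]
  queue [21, 42] -> pop 21, enqueue [22], visited so far: [6, 1, 18, 5, 7, 20, 34, 21]
  queue [42, 22] -> pop 42, enqueue [none], visited so far: [6, 1, 18, 5, 7, 20, 34, 21, 42]
  queue [22] -> pop 22, enqueue [none], visited so far: [6, 1, 18, 5, 7, 20, 34, 21, 42, 22]
Result: [6, 1, 18, 5, 7, 20, 34, 21, 42, 22]


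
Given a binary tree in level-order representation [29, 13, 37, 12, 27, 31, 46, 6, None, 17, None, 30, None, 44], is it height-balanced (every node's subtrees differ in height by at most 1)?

Tree (level-order array): [29, 13, 37, 12, 27, 31, 46, 6, None, 17, None, 30, None, 44]
Definition: a tree is height-balanced if, at every node, |h(left) - h(right)| <= 1 (empty subtree has height -1).
Bottom-up per-node check:
  node 6: h_left=-1, h_right=-1, diff=0 [OK], height=0
  node 12: h_left=0, h_right=-1, diff=1 [OK], height=1
  node 17: h_left=-1, h_right=-1, diff=0 [OK], height=0
  node 27: h_left=0, h_right=-1, diff=1 [OK], height=1
  node 13: h_left=1, h_right=1, diff=0 [OK], height=2
  node 30: h_left=-1, h_right=-1, diff=0 [OK], height=0
  node 31: h_left=0, h_right=-1, diff=1 [OK], height=1
  node 44: h_left=-1, h_right=-1, diff=0 [OK], height=0
  node 46: h_left=0, h_right=-1, diff=1 [OK], height=1
  node 37: h_left=1, h_right=1, diff=0 [OK], height=2
  node 29: h_left=2, h_right=2, diff=0 [OK], height=3
All nodes satisfy the balance condition.
Result: Balanced


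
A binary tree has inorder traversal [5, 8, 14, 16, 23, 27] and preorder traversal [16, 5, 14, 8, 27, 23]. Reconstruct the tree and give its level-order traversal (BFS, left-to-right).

Inorder:  [5, 8, 14, 16, 23, 27]
Preorder: [16, 5, 14, 8, 27, 23]
Algorithm: preorder visits root first, so consume preorder in order;
for each root, split the current inorder slice at that value into
left-subtree inorder and right-subtree inorder, then recurse.
Recursive splits:
  root=16; inorder splits into left=[5, 8, 14], right=[23, 27]
  root=5; inorder splits into left=[], right=[8, 14]
  root=14; inorder splits into left=[8], right=[]
  root=8; inorder splits into left=[], right=[]
  root=27; inorder splits into left=[23], right=[]
  root=23; inorder splits into left=[], right=[]
Reconstructed level-order: [16, 5, 27, 14, 23, 8]


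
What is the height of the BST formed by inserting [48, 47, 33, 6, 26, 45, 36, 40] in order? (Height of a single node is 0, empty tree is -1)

Insertion order: [48, 47, 33, 6, 26, 45, 36, 40]
Tree (level-order array): [48, 47, None, 33, None, 6, 45, None, 26, 36, None, None, None, None, 40]
Compute height bottom-up (empty subtree = -1):
  height(26) = 1 + max(-1, -1) = 0
  height(6) = 1 + max(-1, 0) = 1
  height(40) = 1 + max(-1, -1) = 0
  height(36) = 1 + max(-1, 0) = 1
  height(45) = 1 + max(1, -1) = 2
  height(33) = 1 + max(1, 2) = 3
  height(47) = 1 + max(3, -1) = 4
  height(48) = 1 + max(4, -1) = 5
Height = 5


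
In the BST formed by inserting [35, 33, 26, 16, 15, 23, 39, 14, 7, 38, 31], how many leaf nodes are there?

Tree built from: [35, 33, 26, 16, 15, 23, 39, 14, 7, 38, 31]
Tree (level-order array): [35, 33, 39, 26, None, 38, None, 16, 31, None, None, 15, 23, None, None, 14, None, None, None, 7]
Rule: A leaf has 0 children.
Per-node child counts:
  node 35: 2 child(ren)
  node 33: 1 child(ren)
  node 26: 2 child(ren)
  node 16: 2 child(ren)
  node 15: 1 child(ren)
  node 14: 1 child(ren)
  node 7: 0 child(ren)
  node 23: 0 child(ren)
  node 31: 0 child(ren)
  node 39: 1 child(ren)
  node 38: 0 child(ren)
Matching nodes: [7, 23, 31, 38]
Count of leaf nodes: 4


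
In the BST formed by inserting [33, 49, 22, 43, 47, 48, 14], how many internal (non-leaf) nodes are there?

Tree built from: [33, 49, 22, 43, 47, 48, 14]
Tree (level-order array): [33, 22, 49, 14, None, 43, None, None, None, None, 47, None, 48]
Rule: An internal node has at least one child.
Per-node child counts:
  node 33: 2 child(ren)
  node 22: 1 child(ren)
  node 14: 0 child(ren)
  node 49: 1 child(ren)
  node 43: 1 child(ren)
  node 47: 1 child(ren)
  node 48: 0 child(ren)
Matching nodes: [33, 22, 49, 43, 47]
Count of internal (non-leaf) nodes: 5


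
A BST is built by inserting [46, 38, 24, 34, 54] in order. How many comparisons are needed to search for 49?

Search path for 49: 46 -> 54
Found: False
Comparisons: 2


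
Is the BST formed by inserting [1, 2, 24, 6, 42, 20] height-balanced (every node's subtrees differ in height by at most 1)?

Tree (level-order array): [1, None, 2, None, 24, 6, 42, None, 20]
Definition: a tree is height-balanced if, at every node, |h(left) - h(right)| <= 1 (empty subtree has height -1).
Bottom-up per-node check:
  node 20: h_left=-1, h_right=-1, diff=0 [OK], height=0
  node 6: h_left=-1, h_right=0, diff=1 [OK], height=1
  node 42: h_left=-1, h_right=-1, diff=0 [OK], height=0
  node 24: h_left=1, h_right=0, diff=1 [OK], height=2
  node 2: h_left=-1, h_right=2, diff=3 [FAIL (|-1-2|=3 > 1)], height=3
  node 1: h_left=-1, h_right=3, diff=4 [FAIL (|-1-3|=4 > 1)], height=4
Node 2 violates the condition: |-1 - 2| = 3 > 1.
Result: Not balanced


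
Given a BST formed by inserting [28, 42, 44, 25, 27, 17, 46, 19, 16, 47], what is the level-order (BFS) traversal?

Tree insertion order: [28, 42, 44, 25, 27, 17, 46, 19, 16, 47]
Tree (level-order array): [28, 25, 42, 17, 27, None, 44, 16, 19, None, None, None, 46, None, None, None, None, None, 47]
BFS from the root, enqueuing left then right child of each popped node:
  queue [28] -> pop 28, enqueue [25, 42], visited so far: [28]
  queue [25, 42] -> pop 25, enqueue [17, 27], visited so far: [28, 25]
  queue [42, 17, 27] -> pop 42, enqueue [44], visited so far: [28, 25, 42]
  queue [17, 27, 44] -> pop 17, enqueue [16, 19], visited so far: [28, 25, 42, 17]
  queue [27, 44, 16, 19] -> pop 27, enqueue [none], visited so far: [28, 25, 42, 17, 27]
  queue [44, 16, 19] -> pop 44, enqueue [46], visited so far: [28, 25, 42, 17, 27, 44]
  queue [16, 19, 46] -> pop 16, enqueue [none], visited so far: [28, 25, 42, 17, 27, 44, 16]
  queue [19, 46] -> pop 19, enqueue [none], visited so far: [28, 25, 42, 17, 27, 44, 16, 19]
  queue [46] -> pop 46, enqueue [47], visited so far: [28, 25, 42, 17, 27, 44, 16, 19, 46]
  queue [47] -> pop 47, enqueue [none], visited so far: [28, 25, 42, 17, 27, 44, 16, 19, 46, 47]
Result: [28, 25, 42, 17, 27, 44, 16, 19, 46, 47]


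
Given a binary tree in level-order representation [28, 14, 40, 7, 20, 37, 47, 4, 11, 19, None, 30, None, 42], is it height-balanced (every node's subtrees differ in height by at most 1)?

Tree (level-order array): [28, 14, 40, 7, 20, 37, 47, 4, 11, 19, None, 30, None, 42]
Definition: a tree is height-balanced if, at every node, |h(left) - h(right)| <= 1 (empty subtree has height -1).
Bottom-up per-node check:
  node 4: h_left=-1, h_right=-1, diff=0 [OK], height=0
  node 11: h_left=-1, h_right=-1, diff=0 [OK], height=0
  node 7: h_left=0, h_right=0, diff=0 [OK], height=1
  node 19: h_left=-1, h_right=-1, diff=0 [OK], height=0
  node 20: h_left=0, h_right=-1, diff=1 [OK], height=1
  node 14: h_left=1, h_right=1, diff=0 [OK], height=2
  node 30: h_left=-1, h_right=-1, diff=0 [OK], height=0
  node 37: h_left=0, h_right=-1, diff=1 [OK], height=1
  node 42: h_left=-1, h_right=-1, diff=0 [OK], height=0
  node 47: h_left=0, h_right=-1, diff=1 [OK], height=1
  node 40: h_left=1, h_right=1, diff=0 [OK], height=2
  node 28: h_left=2, h_right=2, diff=0 [OK], height=3
All nodes satisfy the balance condition.
Result: Balanced


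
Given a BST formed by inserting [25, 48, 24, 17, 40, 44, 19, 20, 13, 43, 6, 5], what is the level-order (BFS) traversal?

Tree insertion order: [25, 48, 24, 17, 40, 44, 19, 20, 13, 43, 6, 5]
Tree (level-order array): [25, 24, 48, 17, None, 40, None, 13, 19, None, 44, 6, None, None, 20, 43, None, 5]
BFS from the root, enqueuing left then right child of each popped node:
  queue [25] -> pop 25, enqueue [24, 48], visited so far: [25]
  queue [24, 48] -> pop 24, enqueue [17], visited so far: [25, 24]
  queue [48, 17] -> pop 48, enqueue [40], visited so far: [25, 24, 48]
  queue [17, 40] -> pop 17, enqueue [13, 19], visited so far: [25, 24, 48, 17]
  queue [40, 13, 19] -> pop 40, enqueue [44], visited so far: [25, 24, 48, 17, 40]
  queue [13, 19, 44] -> pop 13, enqueue [6], visited so far: [25, 24, 48, 17, 40, 13]
  queue [19, 44, 6] -> pop 19, enqueue [20], visited so far: [25, 24, 48, 17, 40, 13, 19]
  queue [44, 6, 20] -> pop 44, enqueue [43], visited so far: [25, 24, 48, 17, 40, 13, 19, 44]
  queue [6, 20, 43] -> pop 6, enqueue [5], visited so far: [25, 24, 48, 17, 40, 13, 19, 44, 6]
  queue [20, 43, 5] -> pop 20, enqueue [none], visited so far: [25, 24, 48, 17, 40, 13, 19, 44, 6, 20]
  queue [43, 5] -> pop 43, enqueue [none], visited so far: [25, 24, 48, 17, 40, 13, 19, 44, 6, 20, 43]
  queue [5] -> pop 5, enqueue [none], visited so far: [25, 24, 48, 17, 40, 13, 19, 44, 6, 20, 43, 5]
Result: [25, 24, 48, 17, 40, 13, 19, 44, 6, 20, 43, 5]


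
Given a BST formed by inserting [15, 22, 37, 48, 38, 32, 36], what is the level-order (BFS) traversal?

Tree insertion order: [15, 22, 37, 48, 38, 32, 36]
Tree (level-order array): [15, None, 22, None, 37, 32, 48, None, 36, 38]
BFS from the root, enqueuing left then right child of each popped node:
  queue [15] -> pop 15, enqueue [22], visited so far: [15]
  queue [22] -> pop 22, enqueue [37], visited so far: [15, 22]
  queue [37] -> pop 37, enqueue [32, 48], visited so far: [15, 22, 37]
  queue [32, 48] -> pop 32, enqueue [36], visited so far: [15, 22, 37, 32]
  queue [48, 36] -> pop 48, enqueue [38], visited so far: [15, 22, 37, 32, 48]
  queue [36, 38] -> pop 36, enqueue [none], visited so far: [15, 22, 37, 32, 48, 36]
  queue [38] -> pop 38, enqueue [none], visited so far: [15, 22, 37, 32, 48, 36, 38]
Result: [15, 22, 37, 32, 48, 36, 38]


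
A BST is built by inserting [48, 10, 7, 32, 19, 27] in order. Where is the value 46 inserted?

Starting tree (level order): [48, 10, None, 7, 32, None, None, 19, None, None, 27]
Insertion path: 48 -> 10 -> 32
Result: insert 46 as right child of 32
Final tree (level order): [48, 10, None, 7, 32, None, None, 19, 46, None, 27]


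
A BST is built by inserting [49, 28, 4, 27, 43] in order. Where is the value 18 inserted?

Starting tree (level order): [49, 28, None, 4, 43, None, 27]
Insertion path: 49 -> 28 -> 4 -> 27
Result: insert 18 as left child of 27
Final tree (level order): [49, 28, None, 4, 43, None, 27, None, None, 18]


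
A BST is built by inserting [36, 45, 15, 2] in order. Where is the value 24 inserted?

Starting tree (level order): [36, 15, 45, 2]
Insertion path: 36 -> 15
Result: insert 24 as right child of 15
Final tree (level order): [36, 15, 45, 2, 24]


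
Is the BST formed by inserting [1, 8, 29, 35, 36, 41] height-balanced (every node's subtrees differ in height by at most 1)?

Tree (level-order array): [1, None, 8, None, 29, None, 35, None, 36, None, 41]
Definition: a tree is height-balanced if, at every node, |h(left) - h(right)| <= 1 (empty subtree has height -1).
Bottom-up per-node check:
  node 41: h_left=-1, h_right=-1, diff=0 [OK], height=0
  node 36: h_left=-1, h_right=0, diff=1 [OK], height=1
  node 35: h_left=-1, h_right=1, diff=2 [FAIL (|-1-1|=2 > 1)], height=2
  node 29: h_left=-1, h_right=2, diff=3 [FAIL (|-1-2|=3 > 1)], height=3
  node 8: h_left=-1, h_right=3, diff=4 [FAIL (|-1-3|=4 > 1)], height=4
  node 1: h_left=-1, h_right=4, diff=5 [FAIL (|-1-4|=5 > 1)], height=5
Node 35 violates the condition: |-1 - 1| = 2 > 1.
Result: Not balanced


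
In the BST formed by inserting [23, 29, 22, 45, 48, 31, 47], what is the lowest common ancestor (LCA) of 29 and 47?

Tree insertion order: [23, 29, 22, 45, 48, 31, 47]
Tree (level-order array): [23, 22, 29, None, None, None, 45, 31, 48, None, None, 47]
In a BST, the LCA of p=29, q=47 is the first node v on the
root-to-leaf path with p <= v <= q (go left if both < v, right if both > v).
Walk from root:
  at 23: both 29 and 47 > 23, go right
  at 29: 29 <= 29 <= 47, this is the LCA
LCA = 29


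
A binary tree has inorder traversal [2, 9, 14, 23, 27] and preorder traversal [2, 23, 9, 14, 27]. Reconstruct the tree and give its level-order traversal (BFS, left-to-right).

Inorder:  [2, 9, 14, 23, 27]
Preorder: [2, 23, 9, 14, 27]
Algorithm: preorder visits root first, so consume preorder in order;
for each root, split the current inorder slice at that value into
left-subtree inorder and right-subtree inorder, then recurse.
Recursive splits:
  root=2; inorder splits into left=[], right=[9, 14, 23, 27]
  root=23; inorder splits into left=[9, 14], right=[27]
  root=9; inorder splits into left=[], right=[14]
  root=14; inorder splits into left=[], right=[]
  root=27; inorder splits into left=[], right=[]
Reconstructed level-order: [2, 23, 9, 27, 14]


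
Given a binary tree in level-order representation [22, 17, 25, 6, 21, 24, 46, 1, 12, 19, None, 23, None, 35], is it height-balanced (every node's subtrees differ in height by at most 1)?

Tree (level-order array): [22, 17, 25, 6, 21, 24, 46, 1, 12, 19, None, 23, None, 35]
Definition: a tree is height-balanced if, at every node, |h(left) - h(right)| <= 1 (empty subtree has height -1).
Bottom-up per-node check:
  node 1: h_left=-1, h_right=-1, diff=0 [OK], height=0
  node 12: h_left=-1, h_right=-1, diff=0 [OK], height=0
  node 6: h_left=0, h_right=0, diff=0 [OK], height=1
  node 19: h_left=-1, h_right=-1, diff=0 [OK], height=0
  node 21: h_left=0, h_right=-1, diff=1 [OK], height=1
  node 17: h_left=1, h_right=1, diff=0 [OK], height=2
  node 23: h_left=-1, h_right=-1, diff=0 [OK], height=0
  node 24: h_left=0, h_right=-1, diff=1 [OK], height=1
  node 35: h_left=-1, h_right=-1, diff=0 [OK], height=0
  node 46: h_left=0, h_right=-1, diff=1 [OK], height=1
  node 25: h_left=1, h_right=1, diff=0 [OK], height=2
  node 22: h_left=2, h_right=2, diff=0 [OK], height=3
All nodes satisfy the balance condition.
Result: Balanced


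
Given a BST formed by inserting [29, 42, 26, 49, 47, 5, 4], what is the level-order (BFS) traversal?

Tree insertion order: [29, 42, 26, 49, 47, 5, 4]
Tree (level-order array): [29, 26, 42, 5, None, None, 49, 4, None, 47]
BFS from the root, enqueuing left then right child of each popped node:
  queue [29] -> pop 29, enqueue [26, 42], visited so far: [29]
  queue [26, 42] -> pop 26, enqueue [5], visited so far: [29, 26]
  queue [42, 5] -> pop 42, enqueue [49], visited so far: [29, 26, 42]
  queue [5, 49] -> pop 5, enqueue [4], visited so far: [29, 26, 42, 5]
  queue [49, 4] -> pop 49, enqueue [47], visited so far: [29, 26, 42, 5, 49]
  queue [4, 47] -> pop 4, enqueue [none], visited so far: [29, 26, 42, 5, 49, 4]
  queue [47] -> pop 47, enqueue [none], visited so far: [29, 26, 42, 5, 49, 4, 47]
Result: [29, 26, 42, 5, 49, 4, 47]


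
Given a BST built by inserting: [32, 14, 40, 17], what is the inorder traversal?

Tree insertion order: [32, 14, 40, 17]
Tree (level-order array): [32, 14, 40, None, 17]
Inorder traversal: [14, 17, 32, 40]


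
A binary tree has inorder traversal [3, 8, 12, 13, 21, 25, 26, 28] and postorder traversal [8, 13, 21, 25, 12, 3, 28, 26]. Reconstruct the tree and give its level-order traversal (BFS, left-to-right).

Inorder:   [3, 8, 12, 13, 21, 25, 26, 28]
Postorder: [8, 13, 21, 25, 12, 3, 28, 26]
Algorithm: postorder visits root last, so walk postorder right-to-left;
each value is the root of the current inorder slice — split it at that
value, recurse on the right subtree first, then the left.
Recursive splits:
  root=26; inorder splits into left=[3, 8, 12, 13, 21, 25], right=[28]
  root=28; inorder splits into left=[], right=[]
  root=3; inorder splits into left=[], right=[8, 12, 13, 21, 25]
  root=12; inorder splits into left=[8], right=[13, 21, 25]
  root=25; inorder splits into left=[13, 21], right=[]
  root=21; inorder splits into left=[13], right=[]
  root=13; inorder splits into left=[], right=[]
  root=8; inorder splits into left=[], right=[]
Reconstructed level-order: [26, 3, 28, 12, 8, 25, 21, 13]


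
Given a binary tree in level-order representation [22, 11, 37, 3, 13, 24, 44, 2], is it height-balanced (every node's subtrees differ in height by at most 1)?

Tree (level-order array): [22, 11, 37, 3, 13, 24, 44, 2]
Definition: a tree is height-balanced if, at every node, |h(left) - h(right)| <= 1 (empty subtree has height -1).
Bottom-up per-node check:
  node 2: h_left=-1, h_right=-1, diff=0 [OK], height=0
  node 3: h_left=0, h_right=-1, diff=1 [OK], height=1
  node 13: h_left=-1, h_right=-1, diff=0 [OK], height=0
  node 11: h_left=1, h_right=0, diff=1 [OK], height=2
  node 24: h_left=-1, h_right=-1, diff=0 [OK], height=0
  node 44: h_left=-1, h_right=-1, diff=0 [OK], height=0
  node 37: h_left=0, h_right=0, diff=0 [OK], height=1
  node 22: h_left=2, h_right=1, diff=1 [OK], height=3
All nodes satisfy the balance condition.
Result: Balanced


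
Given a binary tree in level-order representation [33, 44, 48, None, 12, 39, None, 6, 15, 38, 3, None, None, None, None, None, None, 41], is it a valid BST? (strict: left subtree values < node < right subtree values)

Level-order array: [33, 44, 48, None, 12, 39, None, 6, 15, 38, 3, None, None, None, None, None, None, 41]
Validate using subtree bounds (lo, hi): at each node, require lo < value < hi,
then recurse left with hi=value and right with lo=value.
Preorder trace (stopping at first violation):
  at node 33 with bounds (-inf, +inf): OK
  at node 44 with bounds (-inf, 33): VIOLATION
Node 44 violates its bound: not (-inf < 44 < 33).
Result: Not a valid BST


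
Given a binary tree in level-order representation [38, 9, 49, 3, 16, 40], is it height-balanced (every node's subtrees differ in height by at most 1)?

Tree (level-order array): [38, 9, 49, 3, 16, 40]
Definition: a tree is height-balanced if, at every node, |h(left) - h(right)| <= 1 (empty subtree has height -1).
Bottom-up per-node check:
  node 3: h_left=-1, h_right=-1, diff=0 [OK], height=0
  node 16: h_left=-1, h_right=-1, diff=0 [OK], height=0
  node 9: h_left=0, h_right=0, diff=0 [OK], height=1
  node 40: h_left=-1, h_right=-1, diff=0 [OK], height=0
  node 49: h_left=0, h_right=-1, diff=1 [OK], height=1
  node 38: h_left=1, h_right=1, diff=0 [OK], height=2
All nodes satisfy the balance condition.
Result: Balanced


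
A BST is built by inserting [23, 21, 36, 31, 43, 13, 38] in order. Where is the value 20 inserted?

Starting tree (level order): [23, 21, 36, 13, None, 31, 43, None, None, None, None, 38]
Insertion path: 23 -> 21 -> 13
Result: insert 20 as right child of 13
Final tree (level order): [23, 21, 36, 13, None, 31, 43, None, 20, None, None, 38]


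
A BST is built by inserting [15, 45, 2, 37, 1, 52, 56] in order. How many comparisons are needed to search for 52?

Search path for 52: 15 -> 45 -> 52
Found: True
Comparisons: 3


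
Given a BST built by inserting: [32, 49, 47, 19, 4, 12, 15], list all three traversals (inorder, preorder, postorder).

Tree insertion order: [32, 49, 47, 19, 4, 12, 15]
Tree (level-order array): [32, 19, 49, 4, None, 47, None, None, 12, None, None, None, 15]
Inorder (L, root, R): [4, 12, 15, 19, 32, 47, 49]
Preorder (root, L, R): [32, 19, 4, 12, 15, 49, 47]
Postorder (L, R, root): [15, 12, 4, 19, 47, 49, 32]


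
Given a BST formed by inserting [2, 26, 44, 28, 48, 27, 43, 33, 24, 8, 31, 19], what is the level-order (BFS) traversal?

Tree insertion order: [2, 26, 44, 28, 48, 27, 43, 33, 24, 8, 31, 19]
Tree (level-order array): [2, None, 26, 24, 44, 8, None, 28, 48, None, 19, 27, 43, None, None, None, None, None, None, 33, None, 31]
BFS from the root, enqueuing left then right child of each popped node:
  queue [2] -> pop 2, enqueue [26], visited so far: [2]
  queue [26] -> pop 26, enqueue [24, 44], visited so far: [2, 26]
  queue [24, 44] -> pop 24, enqueue [8], visited so far: [2, 26, 24]
  queue [44, 8] -> pop 44, enqueue [28, 48], visited so far: [2, 26, 24, 44]
  queue [8, 28, 48] -> pop 8, enqueue [19], visited so far: [2, 26, 24, 44, 8]
  queue [28, 48, 19] -> pop 28, enqueue [27, 43], visited so far: [2, 26, 24, 44, 8, 28]
  queue [48, 19, 27, 43] -> pop 48, enqueue [none], visited so far: [2, 26, 24, 44, 8, 28, 48]
  queue [19, 27, 43] -> pop 19, enqueue [none], visited so far: [2, 26, 24, 44, 8, 28, 48, 19]
  queue [27, 43] -> pop 27, enqueue [none], visited so far: [2, 26, 24, 44, 8, 28, 48, 19, 27]
  queue [43] -> pop 43, enqueue [33], visited so far: [2, 26, 24, 44, 8, 28, 48, 19, 27, 43]
  queue [33] -> pop 33, enqueue [31], visited so far: [2, 26, 24, 44, 8, 28, 48, 19, 27, 43, 33]
  queue [31] -> pop 31, enqueue [none], visited so far: [2, 26, 24, 44, 8, 28, 48, 19, 27, 43, 33, 31]
Result: [2, 26, 24, 44, 8, 28, 48, 19, 27, 43, 33, 31]


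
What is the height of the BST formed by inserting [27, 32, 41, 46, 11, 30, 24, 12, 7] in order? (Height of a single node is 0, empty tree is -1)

Insertion order: [27, 32, 41, 46, 11, 30, 24, 12, 7]
Tree (level-order array): [27, 11, 32, 7, 24, 30, 41, None, None, 12, None, None, None, None, 46]
Compute height bottom-up (empty subtree = -1):
  height(7) = 1 + max(-1, -1) = 0
  height(12) = 1 + max(-1, -1) = 0
  height(24) = 1 + max(0, -1) = 1
  height(11) = 1 + max(0, 1) = 2
  height(30) = 1 + max(-1, -1) = 0
  height(46) = 1 + max(-1, -1) = 0
  height(41) = 1 + max(-1, 0) = 1
  height(32) = 1 + max(0, 1) = 2
  height(27) = 1 + max(2, 2) = 3
Height = 3


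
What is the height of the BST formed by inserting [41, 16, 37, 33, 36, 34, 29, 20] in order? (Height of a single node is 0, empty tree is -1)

Insertion order: [41, 16, 37, 33, 36, 34, 29, 20]
Tree (level-order array): [41, 16, None, None, 37, 33, None, 29, 36, 20, None, 34]
Compute height bottom-up (empty subtree = -1):
  height(20) = 1 + max(-1, -1) = 0
  height(29) = 1 + max(0, -1) = 1
  height(34) = 1 + max(-1, -1) = 0
  height(36) = 1 + max(0, -1) = 1
  height(33) = 1 + max(1, 1) = 2
  height(37) = 1 + max(2, -1) = 3
  height(16) = 1 + max(-1, 3) = 4
  height(41) = 1 + max(4, -1) = 5
Height = 5


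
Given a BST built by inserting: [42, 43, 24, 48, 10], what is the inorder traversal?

Tree insertion order: [42, 43, 24, 48, 10]
Tree (level-order array): [42, 24, 43, 10, None, None, 48]
Inorder traversal: [10, 24, 42, 43, 48]


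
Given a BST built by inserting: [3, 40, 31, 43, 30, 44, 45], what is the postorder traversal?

Tree insertion order: [3, 40, 31, 43, 30, 44, 45]
Tree (level-order array): [3, None, 40, 31, 43, 30, None, None, 44, None, None, None, 45]
Postorder traversal: [30, 31, 45, 44, 43, 40, 3]


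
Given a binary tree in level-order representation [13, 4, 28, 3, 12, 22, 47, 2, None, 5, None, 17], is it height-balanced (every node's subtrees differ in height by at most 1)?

Tree (level-order array): [13, 4, 28, 3, 12, 22, 47, 2, None, 5, None, 17]
Definition: a tree is height-balanced if, at every node, |h(left) - h(right)| <= 1 (empty subtree has height -1).
Bottom-up per-node check:
  node 2: h_left=-1, h_right=-1, diff=0 [OK], height=0
  node 3: h_left=0, h_right=-1, diff=1 [OK], height=1
  node 5: h_left=-1, h_right=-1, diff=0 [OK], height=0
  node 12: h_left=0, h_right=-1, diff=1 [OK], height=1
  node 4: h_left=1, h_right=1, diff=0 [OK], height=2
  node 17: h_left=-1, h_right=-1, diff=0 [OK], height=0
  node 22: h_left=0, h_right=-1, diff=1 [OK], height=1
  node 47: h_left=-1, h_right=-1, diff=0 [OK], height=0
  node 28: h_left=1, h_right=0, diff=1 [OK], height=2
  node 13: h_left=2, h_right=2, diff=0 [OK], height=3
All nodes satisfy the balance condition.
Result: Balanced


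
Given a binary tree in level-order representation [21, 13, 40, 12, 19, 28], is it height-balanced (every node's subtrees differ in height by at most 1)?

Tree (level-order array): [21, 13, 40, 12, 19, 28]
Definition: a tree is height-balanced if, at every node, |h(left) - h(right)| <= 1 (empty subtree has height -1).
Bottom-up per-node check:
  node 12: h_left=-1, h_right=-1, diff=0 [OK], height=0
  node 19: h_left=-1, h_right=-1, diff=0 [OK], height=0
  node 13: h_left=0, h_right=0, diff=0 [OK], height=1
  node 28: h_left=-1, h_right=-1, diff=0 [OK], height=0
  node 40: h_left=0, h_right=-1, diff=1 [OK], height=1
  node 21: h_left=1, h_right=1, diff=0 [OK], height=2
All nodes satisfy the balance condition.
Result: Balanced


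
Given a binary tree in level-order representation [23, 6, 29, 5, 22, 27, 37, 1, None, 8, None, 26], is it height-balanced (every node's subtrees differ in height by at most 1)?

Tree (level-order array): [23, 6, 29, 5, 22, 27, 37, 1, None, 8, None, 26]
Definition: a tree is height-balanced if, at every node, |h(left) - h(right)| <= 1 (empty subtree has height -1).
Bottom-up per-node check:
  node 1: h_left=-1, h_right=-1, diff=0 [OK], height=0
  node 5: h_left=0, h_right=-1, diff=1 [OK], height=1
  node 8: h_left=-1, h_right=-1, diff=0 [OK], height=0
  node 22: h_left=0, h_right=-1, diff=1 [OK], height=1
  node 6: h_left=1, h_right=1, diff=0 [OK], height=2
  node 26: h_left=-1, h_right=-1, diff=0 [OK], height=0
  node 27: h_left=0, h_right=-1, diff=1 [OK], height=1
  node 37: h_left=-1, h_right=-1, diff=0 [OK], height=0
  node 29: h_left=1, h_right=0, diff=1 [OK], height=2
  node 23: h_left=2, h_right=2, diff=0 [OK], height=3
All nodes satisfy the balance condition.
Result: Balanced


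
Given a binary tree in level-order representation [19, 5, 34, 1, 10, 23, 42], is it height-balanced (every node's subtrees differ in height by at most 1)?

Tree (level-order array): [19, 5, 34, 1, 10, 23, 42]
Definition: a tree is height-balanced if, at every node, |h(left) - h(right)| <= 1 (empty subtree has height -1).
Bottom-up per-node check:
  node 1: h_left=-1, h_right=-1, diff=0 [OK], height=0
  node 10: h_left=-1, h_right=-1, diff=0 [OK], height=0
  node 5: h_left=0, h_right=0, diff=0 [OK], height=1
  node 23: h_left=-1, h_right=-1, diff=0 [OK], height=0
  node 42: h_left=-1, h_right=-1, diff=0 [OK], height=0
  node 34: h_left=0, h_right=0, diff=0 [OK], height=1
  node 19: h_left=1, h_right=1, diff=0 [OK], height=2
All nodes satisfy the balance condition.
Result: Balanced


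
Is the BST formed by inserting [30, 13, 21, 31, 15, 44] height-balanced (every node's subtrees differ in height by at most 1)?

Tree (level-order array): [30, 13, 31, None, 21, None, 44, 15]
Definition: a tree is height-balanced if, at every node, |h(left) - h(right)| <= 1 (empty subtree has height -1).
Bottom-up per-node check:
  node 15: h_left=-1, h_right=-1, diff=0 [OK], height=0
  node 21: h_left=0, h_right=-1, diff=1 [OK], height=1
  node 13: h_left=-1, h_right=1, diff=2 [FAIL (|-1-1|=2 > 1)], height=2
  node 44: h_left=-1, h_right=-1, diff=0 [OK], height=0
  node 31: h_left=-1, h_right=0, diff=1 [OK], height=1
  node 30: h_left=2, h_right=1, diff=1 [OK], height=3
Node 13 violates the condition: |-1 - 1| = 2 > 1.
Result: Not balanced


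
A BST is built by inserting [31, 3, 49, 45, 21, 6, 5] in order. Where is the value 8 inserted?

Starting tree (level order): [31, 3, 49, None, 21, 45, None, 6, None, None, None, 5]
Insertion path: 31 -> 3 -> 21 -> 6
Result: insert 8 as right child of 6
Final tree (level order): [31, 3, 49, None, 21, 45, None, 6, None, None, None, 5, 8]
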